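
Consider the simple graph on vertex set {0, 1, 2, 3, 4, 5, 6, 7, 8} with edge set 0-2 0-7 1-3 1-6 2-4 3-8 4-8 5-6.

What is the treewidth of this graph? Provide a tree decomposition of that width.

Each bag holds 2 vertices, so the decomposition has width 1, which upper-bounds the treewidth. G has an edge, so its treewidth is at least 1. Therefore the treewidth is 1.

Treewidth 1.
One optimal decomposition is:
Bags: B1 = {0, 7}  B2 = {0, 2}  B3 = {2, 4}  B4 = {4, 8}  B5 = {3, 8}  B6 = {1, 3}  B7 = {1, 6}  B8 = {5, 6}
Tree: B1–B2, B2–B3, B3–B4, B4–B5, B5–B6, B6–B7, B7–B8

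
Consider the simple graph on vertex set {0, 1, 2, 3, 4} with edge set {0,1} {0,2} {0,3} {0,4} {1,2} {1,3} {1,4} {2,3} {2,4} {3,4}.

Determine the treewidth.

A width-4 tree decomposition is:
Bags: B1 = {0, 1, 2, 3, 4}
Tree: (single bag)
A single bag containing all 5 vertices is trivially a valid decomposition of width 4. Conversely, {0, 1, 2, 3, 4} is a clique of size 5, and the vertices of any clique must share a bag in every tree decomposition; so some bag has ≥ 5 vertices and tw(G) ≥ 4. Therefore the treewidth is 4.

4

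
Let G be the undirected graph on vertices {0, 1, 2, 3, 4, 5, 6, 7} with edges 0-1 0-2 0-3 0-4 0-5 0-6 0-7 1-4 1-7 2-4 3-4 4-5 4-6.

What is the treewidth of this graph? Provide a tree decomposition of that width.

Every bag has size at most 3, so the width is 3 − 1 = 2 and tw(G) ≤ 2. Conversely, {0, 1, 4} is a clique of size 3, and the vertices of any clique must share a bag in every tree decomposition; so some bag has ≥ 3 vertices and tw(G) ≥ 2. Combining the bounds, tw(G) = 2.

Treewidth 2.
Bags: B1 = {0, 3, 4}  B2 = {0, 2, 4}  B3 = {0, 4, 6}  B4 = {0, 1, 4}  B5 = {0, 4, 5}  B6 = {0, 1, 7}
Tree: B1–B2, B2–B3, B2–B4, B1–B5, B4–B6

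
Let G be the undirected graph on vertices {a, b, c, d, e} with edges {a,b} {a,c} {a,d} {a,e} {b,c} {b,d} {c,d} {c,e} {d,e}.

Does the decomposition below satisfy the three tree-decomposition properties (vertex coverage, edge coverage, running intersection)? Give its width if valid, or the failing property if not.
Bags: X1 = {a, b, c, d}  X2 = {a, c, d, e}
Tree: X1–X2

Yes; width 3.

Checking the three conditions: (i) the bags cover all of {a, b, c, d, e}; (ii) for each edge, some bag contains both endpoints; (iii) the bags containing any fixed vertex form a subtree. All hold, so the decomposition is valid with width 4 − 1 = 3.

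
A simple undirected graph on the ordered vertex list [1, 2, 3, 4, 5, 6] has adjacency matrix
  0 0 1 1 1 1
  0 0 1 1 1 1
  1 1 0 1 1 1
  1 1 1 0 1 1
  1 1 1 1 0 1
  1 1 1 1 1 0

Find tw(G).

4

A width-4 tree decomposition is:
Bags: B1 = {1, 3, 4, 5, 6}  B2 = {2, 3, 4, 5, 6}
Tree: B1–B2
Each bag holds 5 vertices, so the decomposition has width 4, which upper-bounds the treewidth. For the lower bound, the 5 vertices {1, 3, 4, 5, 6} are pairwise adjacent, and any tree decomposition puts a clique entirely inside one bag — forcing width ≥ 4. Hence tw(G) = 4 exactly.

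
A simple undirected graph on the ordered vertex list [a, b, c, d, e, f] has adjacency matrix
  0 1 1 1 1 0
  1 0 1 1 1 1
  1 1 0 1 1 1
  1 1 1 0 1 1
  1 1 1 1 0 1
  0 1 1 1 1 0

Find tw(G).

4

A width-4 tree decomposition is:
Bags: B1 = {b, c, d, e, f}  B2 = {a, b, c, d, e}
Tree: B1–B2
Each bag holds 5 vertices, so the decomposition has width 4, which upper-bounds the treewidth. For the lower bound, the 5 vertices {b, c, d, e, f} are pairwise adjacent, and any tree decomposition puts a clique entirely inside one bag — forcing width ≥ 4. Combining the bounds, tw(G) = 4.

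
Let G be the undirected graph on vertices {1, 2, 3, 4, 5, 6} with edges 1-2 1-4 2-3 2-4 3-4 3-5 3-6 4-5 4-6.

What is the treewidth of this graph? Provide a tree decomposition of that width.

The largest bag has 3 vertices, giving width 2; this decomposition certifies tw(G) ≤ 2. On the other hand G contains the 3-clique {1, 2, 4}. A clique must lie in a single bag of any decomposition, so no decomposition can have width below 2. Hence tw(G) = 2 exactly.

Treewidth 2.
Bags: B1 = {1, 2, 4}  B2 = {2, 3, 4}  B3 = {3, 4, 6}  B4 = {3, 4, 5}
Tree: B1–B2, B2–B3, B3–B4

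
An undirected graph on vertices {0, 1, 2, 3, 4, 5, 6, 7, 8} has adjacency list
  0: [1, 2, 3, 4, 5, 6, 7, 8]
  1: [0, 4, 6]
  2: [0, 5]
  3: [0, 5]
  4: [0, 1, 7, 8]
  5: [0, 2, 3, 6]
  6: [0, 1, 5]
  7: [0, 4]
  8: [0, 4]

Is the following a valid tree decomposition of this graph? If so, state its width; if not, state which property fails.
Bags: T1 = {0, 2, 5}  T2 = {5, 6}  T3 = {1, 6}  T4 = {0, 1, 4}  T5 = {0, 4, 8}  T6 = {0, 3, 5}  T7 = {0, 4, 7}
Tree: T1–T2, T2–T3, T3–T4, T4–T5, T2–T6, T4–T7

No — edge (0,6) lies in no bag.

A tree decomposition must satisfy three properties: every vertex lies in some bag; for every edge, both endpoints lie together in some bag; and for every vertex, the bags containing it form a connected subtree. Here edge (0,6) lies in no bag, so the decomposition is invalid.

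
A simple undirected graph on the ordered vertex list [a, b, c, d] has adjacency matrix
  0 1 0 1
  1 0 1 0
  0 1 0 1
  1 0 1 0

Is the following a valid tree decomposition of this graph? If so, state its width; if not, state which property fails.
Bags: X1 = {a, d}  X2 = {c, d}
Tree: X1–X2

No — vertex b appears in no bag.

A tree decomposition must satisfy three properties: every vertex lies in some bag; for every edge, both endpoints lie together in some bag; and for every vertex, the bags containing it form a connected subtree. Here vertex b appears in no bag, so the decomposition is invalid.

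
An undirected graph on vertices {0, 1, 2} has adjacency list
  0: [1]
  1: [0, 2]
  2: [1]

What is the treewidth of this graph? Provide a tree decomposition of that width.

Every bag has size at most 2, so the width is 2 − 1 = 1 and tw(G) ≤ 1. Since G has at least one edge (e.g. 1–0), it is not an edgeless graph, so tw(G) ≥ 1. Hence tw(G) = 1 exactly.

Treewidth 1.
Bags: B1 = {0, 1}  B2 = {1, 2}
Tree: B1–B2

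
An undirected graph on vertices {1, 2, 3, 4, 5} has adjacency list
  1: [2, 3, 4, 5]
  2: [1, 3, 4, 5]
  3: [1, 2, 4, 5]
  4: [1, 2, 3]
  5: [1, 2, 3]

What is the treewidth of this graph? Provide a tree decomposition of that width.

Treewidth 3.
One optimal decomposition is:
Bags: B1 = {1, 2, 3, 5}  B2 = {1, 2, 3, 4}
Tree: B1–B2

Each bag holds 4 vertices, so the decomposition has width 3, which upper-bounds the treewidth. For the lower bound, the 4 vertices {1, 2, 3, 4} are pairwise adjacent, and any tree decomposition puts a clique entirely inside one bag — forcing width ≥ 3. The upper and lower bounds meet at 3, so that is the treewidth.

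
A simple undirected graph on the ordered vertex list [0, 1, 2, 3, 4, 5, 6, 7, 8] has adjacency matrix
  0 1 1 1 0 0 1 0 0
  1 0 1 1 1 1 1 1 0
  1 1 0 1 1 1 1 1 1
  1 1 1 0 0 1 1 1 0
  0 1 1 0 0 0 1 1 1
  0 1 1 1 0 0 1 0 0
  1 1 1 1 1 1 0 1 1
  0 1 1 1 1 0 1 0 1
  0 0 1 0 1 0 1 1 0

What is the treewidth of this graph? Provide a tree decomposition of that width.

Treewidth 4.
Bags: B1 = {1, 2, 3, 5, 6}  B2 = {1, 2, 3, 6, 7}  B3 = {1, 2, 4, 6, 7}  B4 = {0, 1, 2, 3, 6}  B5 = {2, 4, 6, 7, 8}
Tree: B1–B2, B2–B3, B2–B4, B3–B5

The largest bag has 5 vertices, giving width 4; this decomposition certifies tw(G) ≤ 4. For the lower bound, the 5 vertices {2, 4, 6, 7, 8} are pairwise adjacent, and any tree decomposition puts a clique entirely inside one bag — forcing width ≥ 4. Combining the bounds, tw(G) = 4.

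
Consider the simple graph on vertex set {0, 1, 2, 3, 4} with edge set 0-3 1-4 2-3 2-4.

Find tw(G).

A width-1 tree decomposition is:
Bags: B1 = {0, 3}  B2 = {2, 3}  B3 = {2, 4}  B4 = {1, 4}
Tree: B1–B2, B2–B3, B3–B4
Every bag has size at most 2, so the width is 2 − 1 = 1 and tw(G) ≤ 1. Any graph with an edge has treewidth ≥ 1, and G has the edge 0–3. The upper and lower bounds meet at 1, so that is the treewidth.

1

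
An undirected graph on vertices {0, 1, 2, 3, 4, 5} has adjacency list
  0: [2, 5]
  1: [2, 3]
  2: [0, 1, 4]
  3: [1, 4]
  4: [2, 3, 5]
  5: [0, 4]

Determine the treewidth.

A width-2 tree decomposition is:
Bags: B1 = {0, 4, 5}  B2 = {0, 2, 4}  B3 = {2, 3, 4}  B4 = {1, 2, 3}
Tree: B1–B2, B2–B3, B3–B4
Every bag has size at most 3, so the width is 3 − 1 = 2 and tw(G) ≤ 2. The edges 5–0–2–4–5 form a cycle, so G is not a tree and its treewidth is at least 2. Combining the bounds, tw(G) = 2.

2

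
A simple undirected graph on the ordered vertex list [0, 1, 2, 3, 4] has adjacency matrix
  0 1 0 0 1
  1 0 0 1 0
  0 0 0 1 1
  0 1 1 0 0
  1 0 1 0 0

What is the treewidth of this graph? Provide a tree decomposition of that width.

Each bag holds 3 vertices, so the decomposition has width 2, which upper-bounds the treewidth. For the lower bound, G contains the cycle 3–2–4–0–1–3, so G is not a forest; only forests have treewidth ≤ 1, hence tw(G) ≥ 2. Therefore the treewidth is 2.

Treewidth 2.
One such decomposition:
Bags: B1 = {2, 3, 4}  B2 = {0, 3, 4}  B3 = {0, 1, 3}
Tree: B1–B2, B2–B3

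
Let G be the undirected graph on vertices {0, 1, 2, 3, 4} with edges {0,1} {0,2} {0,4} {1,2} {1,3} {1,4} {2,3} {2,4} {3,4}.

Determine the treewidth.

3

A width-3 tree decomposition is:
Bags: B1 = {1, 2, 3, 4}  B2 = {0, 1, 2, 4}
Tree: B1–B2
Each bag holds 4 vertices, so the decomposition has width 3, which upper-bounds the treewidth. Conversely, {0, 1, 2, 4} is a clique of size 4, and the vertices of any clique must share a bag in every tree decomposition; so some bag has ≥ 4 vertices and tw(G) ≥ 3. Combining the bounds, tw(G) = 3.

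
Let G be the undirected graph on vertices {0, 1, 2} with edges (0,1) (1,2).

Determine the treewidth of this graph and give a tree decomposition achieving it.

Treewidth 1.
One optimal decomposition is:
Bags: B1 = {1, 2}  B2 = {0, 1}
Tree: B1–B2

Every bag has size at most 2, so the width is 2 − 1 = 1 and tw(G) ≤ 1. G has an edge, so its treewidth is at least 1. Combining the bounds, tw(G) = 1.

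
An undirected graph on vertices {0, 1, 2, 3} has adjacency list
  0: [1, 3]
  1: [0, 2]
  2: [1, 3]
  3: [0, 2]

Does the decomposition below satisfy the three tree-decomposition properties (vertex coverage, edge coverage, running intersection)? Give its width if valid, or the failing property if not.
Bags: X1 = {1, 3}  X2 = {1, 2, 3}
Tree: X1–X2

A tree decomposition must satisfy three properties: every vertex lies in some bag; for every edge, both endpoints lie together in some bag; and for every vertex, the bags containing it form a connected subtree. Here vertex 0 appears in no bag, so the decomposition is invalid.

No — vertex 0 appears in no bag.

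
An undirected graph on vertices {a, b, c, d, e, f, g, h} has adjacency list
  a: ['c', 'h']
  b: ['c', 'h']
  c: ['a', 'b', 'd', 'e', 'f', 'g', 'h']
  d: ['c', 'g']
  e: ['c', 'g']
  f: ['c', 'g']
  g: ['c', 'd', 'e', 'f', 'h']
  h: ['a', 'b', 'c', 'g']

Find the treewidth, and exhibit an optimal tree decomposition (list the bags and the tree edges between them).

Treewidth 2.
Bags: B1 = {c, g, h}  B2 = {c, d, g}  B3 = {c, e, g}  B4 = {b, c, h}  B5 = {a, c, h}  B6 = {c, f, g}
Tree: B1–B2, B2–B3, B1–B4, B4–B5, B2–B6

The largest bag has 3 vertices, giving width 2; this decomposition certifies tw(G) ≤ 2. For the lower bound, the 3 vertices {c, d, g} are pairwise adjacent, and any tree decomposition puts a clique entirely inside one bag — forcing width ≥ 2. Hence tw(G) = 2 exactly.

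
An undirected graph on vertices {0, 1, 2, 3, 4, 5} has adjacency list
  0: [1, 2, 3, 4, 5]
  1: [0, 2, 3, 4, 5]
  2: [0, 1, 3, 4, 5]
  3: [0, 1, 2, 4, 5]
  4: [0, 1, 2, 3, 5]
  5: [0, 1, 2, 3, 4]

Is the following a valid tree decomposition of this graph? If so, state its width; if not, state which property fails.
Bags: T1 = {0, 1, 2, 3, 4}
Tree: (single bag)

No — vertex 5 appears in no bag.

A tree decomposition must satisfy three properties: every vertex lies in some bag; for every edge, both endpoints lie together in some bag; and for every vertex, the bags containing it form a connected subtree. Here vertex 5 appears in no bag, so the decomposition is invalid.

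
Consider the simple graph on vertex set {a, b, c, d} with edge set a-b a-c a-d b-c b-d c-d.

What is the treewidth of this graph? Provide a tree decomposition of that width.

Treewidth 3.
One such decomposition:
Bags: B1 = {a, b, c, d}
Tree: (single bag)

With just one bag of size 4, the width is 4 − 1 = 3, so tw(G) ≤ 3. For the lower bound, the 4 vertices {a, b, c, d} are pairwise adjacent, and any tree decomposition puts a clique entirely inside one bag — forcing width ≥ 3. Therefore the treewidth is 3.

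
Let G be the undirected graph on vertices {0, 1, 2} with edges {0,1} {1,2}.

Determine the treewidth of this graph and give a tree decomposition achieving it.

The largest bag has 2 vertices, giving width 1; this decomposition certifies tw(G) ≤ 1. Any graph with an edge has treewidth ≥ 1, and G has the edge 1–0. Therefore the treewidth is 1.

Treewidth 1.
One such decomposition:
Bags: B1 = {0, 1}  B2 = {1, 2}
Tree: B1–B2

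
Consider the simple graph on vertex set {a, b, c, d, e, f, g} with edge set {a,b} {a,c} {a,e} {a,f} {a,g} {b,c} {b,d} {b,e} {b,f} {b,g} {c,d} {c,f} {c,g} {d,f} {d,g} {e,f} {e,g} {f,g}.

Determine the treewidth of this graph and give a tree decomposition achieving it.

Treewidth 4.
Bags: B1 = {a, b, c, f, g}  B2 = {b, c, d, f, g}  B3 = {a, b, e, f, g}
Tree: B1–B2, B1–B3

Each bag holds 5 vertices, so the decomposition has width 4, which upper-bounds the treewidth. Conversely, {a, b, e, f, g} is a clique of size 5, and the vertices of any clique must share a bag in every tree decomposition; so some bag has ≥ 5 vertices and tw(G) ≥ 4. Combining the bounds, tw(G) = 4.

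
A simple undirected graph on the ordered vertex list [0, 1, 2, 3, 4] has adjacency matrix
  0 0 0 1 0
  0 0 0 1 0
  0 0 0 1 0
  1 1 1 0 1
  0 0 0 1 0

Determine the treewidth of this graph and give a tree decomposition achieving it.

Each bag holds 2 vertices, so the decomposition has width 1, which upper-bounds the treewidth. Any graph with an edge has treewidth ≥ 1, and G has the edge 3–1. The upper and lower bounds meet at 1, so that is the treewidth.

Treewidth 1.
One such decomposition:
Bags: B1 = {1, 3}  B2 = {3, 4}  B3 = {2, 3}  B4 = {0, 3}
Tree: B1–B2, B2–B3, B2–B4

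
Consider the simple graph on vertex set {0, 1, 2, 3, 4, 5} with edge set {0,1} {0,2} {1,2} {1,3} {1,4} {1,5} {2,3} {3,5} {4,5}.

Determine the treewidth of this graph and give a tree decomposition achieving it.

Each bag holds 3 vertices, so the decomposition has width 2, which upper-bounds the treewidth. For the lower bound, the 3 vertices {0, 1, 2} are pairwise adjacent, and any tree decomposition puts a clique entirely inside one bag — forcing width ≥ 2. Hence tw(G) = 2 exactly.

Treewidth 2.
Bags: B1 = {0, 1, 2}  B2 = {1, 2, 3}  B3 = {1, 3, 5}  B4 = {1, 4, 5}
Tree: B1–B2, B2–B3, B3–B4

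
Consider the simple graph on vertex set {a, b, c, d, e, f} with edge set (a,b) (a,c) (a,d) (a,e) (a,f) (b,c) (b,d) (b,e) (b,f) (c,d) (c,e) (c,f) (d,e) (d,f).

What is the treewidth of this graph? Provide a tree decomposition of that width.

Treewidth 4.
One optimal decomposition is:
Bags: B1 = {a, b, c, d, f}  B2 = {a, b, c, d, e}
Tree: B1–B2

Every bag has size at most 5, so the width is 5 − 1 = 4 and tw(G) ≤ 4. For the lower bound, the 5 vertices {a, b, c, d, e} are pairwise adjacent, and any tree decomposition puts a clique entirely inside one bag — forcing width ≥ 4. Therefore the treewidth is 4.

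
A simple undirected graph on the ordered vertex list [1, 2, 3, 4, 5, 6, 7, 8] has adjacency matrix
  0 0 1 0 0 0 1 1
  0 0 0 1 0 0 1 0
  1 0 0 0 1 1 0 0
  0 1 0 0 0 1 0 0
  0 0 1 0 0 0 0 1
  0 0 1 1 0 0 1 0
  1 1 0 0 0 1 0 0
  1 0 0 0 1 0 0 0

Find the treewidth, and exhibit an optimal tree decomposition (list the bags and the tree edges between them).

Each bag holds 3 vertices, so the decomposition has width 2, which upper-bounds the treewidth. Since 5–8–1–3–5 is a cycle in G, G is not acyclic. Forests are exactly the graphs of treewidth ≤ 1, so tw(G) ≥ 2. Therefore the treewidth is 2.

Treewidth 2.
One optimal decomposition is:
Bags: B1 = {3, 5, 8}  B2 = {1, 3, 8}  B3 = {1, 3, 6}  B4 = {1, 6, 7}  B5 = {4, 6, 7}  B6 = {2, 4, 7}
Tree: B1–B2, B2–B3, B3–B4, B4–B5, B5–B6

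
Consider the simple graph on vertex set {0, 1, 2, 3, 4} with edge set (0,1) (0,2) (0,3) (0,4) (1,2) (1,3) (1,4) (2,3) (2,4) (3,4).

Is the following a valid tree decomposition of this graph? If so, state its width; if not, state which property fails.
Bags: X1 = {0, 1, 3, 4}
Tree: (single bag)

No — vertex 2 appears in no bag.

A tree decomposition must satisfy three properties: every vertex lies in some bag; for every edge, both endpoints lie together in some bag; and for every vertex, the bags containing it form a connected subtree. Here vertex 2 appears in no bag, so the decomposition is invalid.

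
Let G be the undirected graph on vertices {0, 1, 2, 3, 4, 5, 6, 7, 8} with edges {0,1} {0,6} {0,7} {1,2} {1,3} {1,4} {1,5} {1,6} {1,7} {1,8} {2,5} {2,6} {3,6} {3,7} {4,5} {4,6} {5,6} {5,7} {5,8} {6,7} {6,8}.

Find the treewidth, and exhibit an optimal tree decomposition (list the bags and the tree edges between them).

Treewidth 3.
One such decomposition:
Bags: B1 = {1, 2, 5, 6}  B2 = {1, 5, 6, 7}  B3 = {1, 4, 5, 6}  B4 = {1, 3, 6, 7}  B5 = {1, 5, 6, 8}  B6 = {0, 1, 6, 7}
Tree: B1–B2, B2–B3, B2–B4, B1–B5, B2–B6

Every bag has size at most 4, so the width is 4 − 1 = 3 and tw(G) ≤ 3. On the other hand G contains the 4-clique {0, 1, 6, 7}. A clique must lie in a single bag of any decomposition, so no decomposition can have width below 3. The upper and lower bounds meet at 3, so that is the treewidth.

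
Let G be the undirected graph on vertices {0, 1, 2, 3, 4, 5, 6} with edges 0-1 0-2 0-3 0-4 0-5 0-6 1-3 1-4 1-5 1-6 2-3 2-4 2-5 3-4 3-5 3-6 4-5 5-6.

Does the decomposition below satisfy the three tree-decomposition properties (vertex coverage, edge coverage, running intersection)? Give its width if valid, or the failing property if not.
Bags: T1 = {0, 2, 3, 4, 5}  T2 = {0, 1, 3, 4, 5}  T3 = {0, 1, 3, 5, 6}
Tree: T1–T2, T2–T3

Yes; width 4.

Every vertex of G appears in some bag (union = {0, 1, 2, 3, 4, 5, 6}); every edge is covered by a bag; and for each vertex v the set of bags containing v is connected in the bag tree. The decomposition is therefore valid. The largest bag has 5 vertices, so the width is 4.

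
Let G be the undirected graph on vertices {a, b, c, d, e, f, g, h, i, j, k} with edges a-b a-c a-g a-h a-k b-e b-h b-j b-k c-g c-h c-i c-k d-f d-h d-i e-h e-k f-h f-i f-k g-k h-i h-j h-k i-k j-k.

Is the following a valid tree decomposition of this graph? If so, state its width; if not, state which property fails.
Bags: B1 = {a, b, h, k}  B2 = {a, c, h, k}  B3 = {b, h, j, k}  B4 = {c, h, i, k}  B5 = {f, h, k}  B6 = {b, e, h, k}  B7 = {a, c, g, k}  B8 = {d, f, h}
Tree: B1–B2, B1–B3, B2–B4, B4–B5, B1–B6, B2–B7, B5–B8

No — edge (i,f) lies in no bag.

A tree decomposition must satisfy three properties: every vertex lies in some bag; for every edge, both endpoints lie together in some bag; and for every vertex, the bags containing it form a connected subtree. Here edge (i,f) lies in no bag, so the decomposition is invalid.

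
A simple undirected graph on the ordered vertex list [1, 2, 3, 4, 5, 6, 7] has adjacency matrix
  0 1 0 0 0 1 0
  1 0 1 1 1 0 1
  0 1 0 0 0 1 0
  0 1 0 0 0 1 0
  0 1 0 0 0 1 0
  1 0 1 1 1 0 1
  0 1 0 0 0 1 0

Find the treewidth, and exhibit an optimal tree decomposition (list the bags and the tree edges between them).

Every bag has size at most 3, so the width is 3 − 1 = 2 and tw(G) ≤ 2. For the lower bound, G contains the cycle 2–1–6–4–2, so G is not a forest; only forests have treewidth ≤ 1, hence tw(G) ≥ 2. The upper and lower bounds meet at 2, so that is the treewidth.

Treewidth 2.
One such decomposition:
Bags: B1 = {1, 2, 6}  B2 = {2, 4, 6}  B3 = {2, 6, 7}  B4 = {2, 5, 6}  B5 = {2, 3, 6}
Tree: B1–B2, B2–B3, B3–B4, B4–B5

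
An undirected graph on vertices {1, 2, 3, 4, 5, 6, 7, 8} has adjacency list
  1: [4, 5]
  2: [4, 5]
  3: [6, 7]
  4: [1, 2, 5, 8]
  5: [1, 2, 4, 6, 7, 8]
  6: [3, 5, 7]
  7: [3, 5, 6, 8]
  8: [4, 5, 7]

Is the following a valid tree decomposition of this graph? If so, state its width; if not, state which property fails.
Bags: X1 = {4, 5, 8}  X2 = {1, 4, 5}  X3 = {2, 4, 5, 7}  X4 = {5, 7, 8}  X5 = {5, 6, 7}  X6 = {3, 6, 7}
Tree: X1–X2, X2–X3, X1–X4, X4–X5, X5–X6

No — bags containing vertex 7 are not connected in the tree.

A tree decomposition must satisfy three properties: every vertex lies in some bag; for every edge, both endpoints lie together in some bag; and for every vertex, the bags containing it form a connected subtree. Here bags containing vertex 7 are not connected in the tree, so the decomposition is invalid.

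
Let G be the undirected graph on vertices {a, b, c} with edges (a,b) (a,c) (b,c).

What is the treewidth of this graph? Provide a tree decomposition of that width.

Treewidth 2.
One optimal decomposition is:
Bags: B1 = {a, b, c}
Tree: (single bag)

A single bag containing all 3 vertices is trivially a valid decomposition of width 2. On the other hand G contains the 3-clique {a, b, c}. A clique must lie in a single bag of any decomposition, so no decomposition can have width below 2. Therefore the treewidth is 2.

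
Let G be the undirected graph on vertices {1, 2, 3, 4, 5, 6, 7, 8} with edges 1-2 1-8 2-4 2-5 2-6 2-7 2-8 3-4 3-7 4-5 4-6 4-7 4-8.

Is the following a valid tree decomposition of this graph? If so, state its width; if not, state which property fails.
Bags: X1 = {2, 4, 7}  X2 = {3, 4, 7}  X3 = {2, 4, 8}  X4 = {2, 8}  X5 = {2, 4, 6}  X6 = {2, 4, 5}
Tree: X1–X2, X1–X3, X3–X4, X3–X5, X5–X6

No — vertex 1 appears in no bag.

A tree decomposition must satisfy three properties: every vertex lies in some bag; for every edge, both endpoints lie together in some bag; and for every vertex, the bags containing it form a connected subtree. Here vertex 1 appears in no bag, so the decomposition is invalid.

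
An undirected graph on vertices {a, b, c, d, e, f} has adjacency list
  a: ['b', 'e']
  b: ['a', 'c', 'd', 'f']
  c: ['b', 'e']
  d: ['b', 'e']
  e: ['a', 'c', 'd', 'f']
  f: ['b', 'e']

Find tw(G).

2

A width-2 tree decomposition is:
Bags: B1 = {b, c, e}  B2 = {b, e, f}  B3 = {b, d, e}  B4 = {a, b, e}
Tree: B1–B2, B2–B3, B3–B4
Every bag has size at most 3, so the width is 3 − 1 = 2 and tw(G) ≤ 2. The edges e–c–b–f–e form a cycle, so G is not a tree and its treewidth is at least 2. Therefore the treewidth is 2.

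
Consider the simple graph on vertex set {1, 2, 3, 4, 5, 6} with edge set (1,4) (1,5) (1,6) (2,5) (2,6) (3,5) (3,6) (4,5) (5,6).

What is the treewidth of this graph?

A width-2 tree decomposition is:
Bags: B1 = {3, 5, 6}  B2 = {2, 5, 6}  B3 = {1, 5, 6}  B4 = {1, 4, 5}
Tree: B1–B2, B2–B3, B3–B4
Each bag holds 3 vertices, so the decomposition has width 2, which upper-bounds the treewidth. On the other hand G contains the 3-clique {1, 4, 5}. A clique must lie in a single bag of any decomposition, so no decomposition can have width below 2. Combining the bounds, tw(G) = 2.

2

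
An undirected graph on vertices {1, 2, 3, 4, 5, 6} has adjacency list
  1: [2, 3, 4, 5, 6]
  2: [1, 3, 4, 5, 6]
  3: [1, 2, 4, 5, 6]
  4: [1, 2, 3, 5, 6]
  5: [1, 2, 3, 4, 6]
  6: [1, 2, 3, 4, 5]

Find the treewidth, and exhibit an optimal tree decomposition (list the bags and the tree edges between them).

A single bag containing all 6 vertices is trivially a valid decomposition of width 5. On the other hand G contains the 6-clique {1, 2, 3, 4, 5, 6}. A clique must lie in a single bag of any decomposition, so no decomposition can have width below 5. Combining the bounds, tw(G) = 5.

Treewidth 5.
Bags: B1 = {1, 2, 3, 4, 5, 6}
Tree: (single bag)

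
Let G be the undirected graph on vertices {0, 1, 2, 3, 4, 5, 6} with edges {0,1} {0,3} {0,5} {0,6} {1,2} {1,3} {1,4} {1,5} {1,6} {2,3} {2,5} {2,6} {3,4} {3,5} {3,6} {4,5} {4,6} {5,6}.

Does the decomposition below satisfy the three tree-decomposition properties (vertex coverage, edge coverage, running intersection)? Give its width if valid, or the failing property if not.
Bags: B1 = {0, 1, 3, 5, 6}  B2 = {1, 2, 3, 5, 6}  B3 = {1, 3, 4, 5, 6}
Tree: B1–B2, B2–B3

Yes; width 4.

Vertex coverage: the bags together contain {0, 1, 2, 3, 4, 5, 6}, the full vertex set. Edge coverage: each edge of G has both endpoints in at least one bag. Running intersection: for every vertex, the bags containing it form a connected subtree. All three properties hold, so this is a valid tree decomposition of width max|bag| − 1 = 4, and hence tw(G) ≤ 4.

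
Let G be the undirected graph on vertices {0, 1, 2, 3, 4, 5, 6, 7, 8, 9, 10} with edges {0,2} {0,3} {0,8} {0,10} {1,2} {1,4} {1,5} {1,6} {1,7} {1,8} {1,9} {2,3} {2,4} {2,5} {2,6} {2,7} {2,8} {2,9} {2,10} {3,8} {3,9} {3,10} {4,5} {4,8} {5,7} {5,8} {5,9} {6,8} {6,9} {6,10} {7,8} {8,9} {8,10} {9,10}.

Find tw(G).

A width-4 tree decomposition is:
Bags: B1 = {2, 6, 8, 9, 10}  B2 = {2, 3, 8, 9, 10}  B3 = {1, 2, 6, 8, 9}  B4 = {0, 2, 3, 8, 10}  B5 = {1, 2, 5, 8, 9}  B6 = {1, 2, 4, 5, 8}  B7 = {1, 2, 5, 7, 8}
Tree: B1–B2, B1–B3, B2–B4, B3–B5, B5–B6, B6–B7
The largest bag has 5 vertices, giving width 4; this decomposition certifies tw(G) ≤ 4. On the other hand G contains the 5-clique {0, 2, 3, 8, 10}. A clique must lie in a single bag of any decomposition, so no decomposition can have width below 4. The upper and lower bounds meet at 4, so that is the treewidth.

4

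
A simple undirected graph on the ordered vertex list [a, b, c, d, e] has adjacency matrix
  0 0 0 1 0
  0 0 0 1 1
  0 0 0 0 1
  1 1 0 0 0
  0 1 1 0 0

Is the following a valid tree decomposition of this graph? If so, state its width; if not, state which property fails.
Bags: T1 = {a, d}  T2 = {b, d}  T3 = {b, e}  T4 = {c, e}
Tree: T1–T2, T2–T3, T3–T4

Every vertex of G appears in some bag (union = {a, b, c, d, e}); every edge is covered by a bag; and for each vertex v the set of bags containing v is connected in the bag tree. The decomposition is therefore valid. The largest bag has 2 vertices, so the width is 1.

Yes; width 1.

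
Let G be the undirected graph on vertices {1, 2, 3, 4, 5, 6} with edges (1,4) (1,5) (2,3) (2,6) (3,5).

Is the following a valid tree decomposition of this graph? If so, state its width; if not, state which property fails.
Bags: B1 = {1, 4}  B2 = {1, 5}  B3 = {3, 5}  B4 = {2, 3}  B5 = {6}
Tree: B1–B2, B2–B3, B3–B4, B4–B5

A tree decomposition must satisfy three properties: every vertex lies in some bag; for every edge, both endpoints lie together in some bag; and for every vertex, the bags containing it form a connected subtree. Here edge (2,6) lies in no bag, so the decomposition is invalid.

No — edge (2,6) lies in no bag.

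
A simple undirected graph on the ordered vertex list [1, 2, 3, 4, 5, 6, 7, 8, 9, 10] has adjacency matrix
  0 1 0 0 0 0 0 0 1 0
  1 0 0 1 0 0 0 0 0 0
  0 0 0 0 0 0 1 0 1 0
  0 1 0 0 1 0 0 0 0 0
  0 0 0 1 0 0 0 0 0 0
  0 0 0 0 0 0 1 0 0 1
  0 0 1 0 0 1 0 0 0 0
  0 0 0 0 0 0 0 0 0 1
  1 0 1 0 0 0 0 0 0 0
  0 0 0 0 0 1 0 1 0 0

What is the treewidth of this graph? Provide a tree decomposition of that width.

Treewidth 1.
One optimal decomposition is:
Bags: B1 = {8, 10}  B2 = {6, 10}  B3 = {6, 7}  B4 = {3, 7}  B5 = {3, 9}  B6 = {1, 9}  B7 = {1, 2}  B8 = {2, 4}  B9 = {4, 5}
Tree: B1–B2, B2–B3, B3–B4, B4–B5, B5–B6, B6–B7, B7–B8, B8–B9

Every bag has size at most 2, so the width is 2 − 1 = 1 and tw(G) ≤ 1. G has an edge, so its treewidth is at least 1. Hence tw(G) = 1 exactly.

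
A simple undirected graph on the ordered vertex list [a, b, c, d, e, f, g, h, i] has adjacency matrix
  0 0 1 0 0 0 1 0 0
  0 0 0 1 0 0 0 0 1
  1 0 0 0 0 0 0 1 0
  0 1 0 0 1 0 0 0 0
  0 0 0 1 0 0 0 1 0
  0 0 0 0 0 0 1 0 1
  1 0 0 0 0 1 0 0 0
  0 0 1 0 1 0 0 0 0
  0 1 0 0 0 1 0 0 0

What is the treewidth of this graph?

A width-2 tree decomposition is:
Bags: B1 = {b, d, e}  B2 = {b, e, h}  B3 = {b, c, h}  B4 = {a, b, c}  B5 = {a, b, g}  B6 = {b, f, g}  B7 = {b, f, i}
Tree: B1–B2, B2–B3, B3–B4, B4–B5, B5–B6, B6–B7
The largest bag has 3 vertices, giving width 2; this decomposition certifies tw(G) ≤ 2. For the lower bound, G contains the cycle b–d–e–h–c–a–g–f–i–b, so G is not a forest; only forests have treewidth ≤ 1, hence tw(G) ≥ 2. Therefore the treewidth is 2.

2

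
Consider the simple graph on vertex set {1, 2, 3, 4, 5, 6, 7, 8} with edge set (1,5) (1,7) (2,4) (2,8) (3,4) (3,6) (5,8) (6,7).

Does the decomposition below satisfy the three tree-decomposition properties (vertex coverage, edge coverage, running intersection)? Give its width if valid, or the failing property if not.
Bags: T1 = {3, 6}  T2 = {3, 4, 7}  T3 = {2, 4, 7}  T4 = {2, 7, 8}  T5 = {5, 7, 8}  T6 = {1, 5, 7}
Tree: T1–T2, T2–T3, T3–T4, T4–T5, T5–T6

A tree decomposition must satisfy three properties: every vertex lies in some bag; for every edge, both endpoints lie together in some bag; and for every vertex, the bags containing it form a connected subtree. Here edge (7,6) lies in no bag, so the decomposition is invalid.

No — edge (7,6) lies in no bag.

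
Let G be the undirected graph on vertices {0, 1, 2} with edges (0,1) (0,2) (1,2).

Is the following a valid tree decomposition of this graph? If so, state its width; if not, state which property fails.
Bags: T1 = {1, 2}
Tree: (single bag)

A tree decomposition must satisfy three properties: every vertex lies in some bag; for every edge, both endpoints lie together in some bag; and for every vertex, the bags containing it form a connected subtree. Here vertex 0 appears in no bag, so the decomposition is invalid.

No — vertex 0 appears in no bag.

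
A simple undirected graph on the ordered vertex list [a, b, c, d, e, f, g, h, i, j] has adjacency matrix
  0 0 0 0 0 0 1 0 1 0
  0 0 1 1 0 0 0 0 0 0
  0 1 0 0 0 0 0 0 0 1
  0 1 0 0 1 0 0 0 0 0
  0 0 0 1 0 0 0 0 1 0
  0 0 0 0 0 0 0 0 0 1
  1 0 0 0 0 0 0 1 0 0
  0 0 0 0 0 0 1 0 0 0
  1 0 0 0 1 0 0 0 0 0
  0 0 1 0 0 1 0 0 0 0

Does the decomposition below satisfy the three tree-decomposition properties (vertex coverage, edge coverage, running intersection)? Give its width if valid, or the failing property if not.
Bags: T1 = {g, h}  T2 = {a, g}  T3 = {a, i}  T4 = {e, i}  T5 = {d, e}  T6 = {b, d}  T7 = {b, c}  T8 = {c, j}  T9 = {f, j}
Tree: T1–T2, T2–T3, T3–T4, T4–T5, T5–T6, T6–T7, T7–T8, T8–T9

Checking the three conditions: (i) the bags cover all of {a, b, c, d, e, f, g, h, i, j}; (ii) for each edge, some bag contains both endpoints; (iii) the bags containing any fixed vertex form a subtree. All hold, so the decomposition is valid with width 2 − 1 = 1.

Yes; width 1.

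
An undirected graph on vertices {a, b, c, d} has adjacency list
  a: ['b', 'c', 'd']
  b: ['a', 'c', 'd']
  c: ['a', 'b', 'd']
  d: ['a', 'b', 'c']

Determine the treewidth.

3

A width-3 tree decomposition is:
Bags: B1 = {a, b, c, d}
Tree: (single bag)
A single bag containing all 4 vertices is trivially a valid decomposition of width 3. For the lower bound, the 4 vertices {a, b, c, d} are pairwise adjacent, and any tree decomposition puts a clique entirely inside one bag — forcing width ≥ 3. The upper and lower bounds meet at 3, so that is the treewidth.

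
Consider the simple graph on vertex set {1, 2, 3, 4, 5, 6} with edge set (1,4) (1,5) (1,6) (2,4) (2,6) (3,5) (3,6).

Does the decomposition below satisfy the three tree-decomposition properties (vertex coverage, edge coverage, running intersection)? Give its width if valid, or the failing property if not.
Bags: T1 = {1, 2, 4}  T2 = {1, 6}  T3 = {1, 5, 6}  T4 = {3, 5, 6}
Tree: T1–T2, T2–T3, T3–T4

No — edge (2,6) lies in no bag.

A tree decomposition must satisfy three properties: every vertex lies in some bag; for every edge, both endpoints lie together in some bag; and for every vertex, the bags containing it form a connected subtree. Here edge (2,6) lies in no bag, so the decomposition is invalid.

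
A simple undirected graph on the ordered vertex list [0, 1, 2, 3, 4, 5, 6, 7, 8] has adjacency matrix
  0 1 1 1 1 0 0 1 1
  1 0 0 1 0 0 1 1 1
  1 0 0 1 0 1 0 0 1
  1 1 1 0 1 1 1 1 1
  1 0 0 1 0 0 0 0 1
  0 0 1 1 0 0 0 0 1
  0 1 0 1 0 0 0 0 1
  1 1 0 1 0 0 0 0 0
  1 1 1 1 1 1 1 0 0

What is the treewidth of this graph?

3

A width-3 tree decomposition is:
Bags: B1 = {0, 2, 3, 8}  B2 = {0, 3, 4, 8}  B3 = {0, 1, 3, 8}  B4 = {1, 3, 6, 8}  B5 = {0, 1, 3, 7}  B6 = {2, 3, 5, 8}
Tree: B1–B2, B1–B3, B3–B4, B3–B5, B1–B6
Each bag holds 4 vertices, so the decomposition has width 3, which upper-bounds the treewidth. On the other hand G contains the 4-clique {0, 1, 3, 8}. A clique must lie in a single bag of any decomposition, so no decomposition can have width below 3. Therefore the treewidth is 3.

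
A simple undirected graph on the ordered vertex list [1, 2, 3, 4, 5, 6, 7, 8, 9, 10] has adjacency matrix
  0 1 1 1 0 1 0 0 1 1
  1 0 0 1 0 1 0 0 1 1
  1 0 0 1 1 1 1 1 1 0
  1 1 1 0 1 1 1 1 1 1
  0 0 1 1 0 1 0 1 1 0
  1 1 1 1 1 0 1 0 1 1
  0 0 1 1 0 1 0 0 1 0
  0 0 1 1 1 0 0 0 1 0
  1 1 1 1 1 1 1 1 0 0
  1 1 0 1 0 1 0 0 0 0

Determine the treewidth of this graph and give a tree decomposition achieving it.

Treewidth 4.
One optimal decomposition is:
Bags: B1 = {3, 4, 5, 8, 9}  B2 = {3, 4, 5, 6, 9}  B3 = {1, 3, 4, 6, 9}  B4 = {1, 2, 4, 6, 9}  B5 = {3, 4, 6, 7, 9}  B6 = {1, 2, 4, 6, 10}
Tree: B1–B2, B2–B3, B3–B4, B3–B5, B4–B6

The largest bag has 5 vertices, giving width 4; this decomposition certifies tw(G) ≤ 4. Conversely, {3, 4, 5, 8, 9} is a clique of size 5, and the vertices of any clique must share a bag in every tree decomposition; so some bag has ≥ 5 vertices and tw(G) ≥ 4. Hence tw(G) = 4 exactly.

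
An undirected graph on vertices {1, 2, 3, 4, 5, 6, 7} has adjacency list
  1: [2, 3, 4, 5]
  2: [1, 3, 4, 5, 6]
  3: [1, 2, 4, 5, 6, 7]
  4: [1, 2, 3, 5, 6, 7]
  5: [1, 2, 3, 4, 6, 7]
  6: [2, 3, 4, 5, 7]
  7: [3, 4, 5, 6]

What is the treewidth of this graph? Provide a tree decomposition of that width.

The largest bag has 5 vertices, giving width 4; this decomposition certifies tw(G) ≤ 4. For the lower bound, the 5 vertices {1, 2, 3, 4, 5} are pairwise adjacent, and any tree decomposition puts a clique entirely inside one bag — forcing width ≥ 4. Combining the bounds, tw(G) = 4.

Treewidth 4.
One optimal decomposition is:
Bags: B1 = {2, 3, 4, 5, 6}  B2 = {1, 2, 3, 4, 5}  B3 = {3, 4, 5, 6, 7}
Tree: B1–B2, B1–B3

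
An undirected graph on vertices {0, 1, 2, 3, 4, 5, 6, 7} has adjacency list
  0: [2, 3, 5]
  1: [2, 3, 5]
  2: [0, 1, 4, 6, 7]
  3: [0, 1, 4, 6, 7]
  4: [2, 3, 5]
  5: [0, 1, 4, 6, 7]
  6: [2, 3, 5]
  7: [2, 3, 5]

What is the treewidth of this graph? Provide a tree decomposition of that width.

The largest bag has 4 vertices, giving width 3; this decomposition certifies tw(G) ≤ 3. For the lower bound: the 4 vertex sets {0,3}, {2,4}, {5}, {1} are disjoint, each induces a connected subgraph, and every pair is joined by at least one edge of G. Contracting each set to a single vertex therefore yields K_{4} as a minor, and since treewidth is minor-monotone, tw(G) ≥ tw(K_{4}) = 3. Combining the bounds, tw(G) = 3.

Treewidth 3.
Bags: B1 = {0, 2, 3, 5}  B2 = {2, 3, 4, 5}  B3 = {1, 2, 3, 5}  B4 = {2, 3, 5, 7}  B5 = {2, 3, 5, 6}
Tree: B1–B2, B2–B3, B3–B4, B4–B5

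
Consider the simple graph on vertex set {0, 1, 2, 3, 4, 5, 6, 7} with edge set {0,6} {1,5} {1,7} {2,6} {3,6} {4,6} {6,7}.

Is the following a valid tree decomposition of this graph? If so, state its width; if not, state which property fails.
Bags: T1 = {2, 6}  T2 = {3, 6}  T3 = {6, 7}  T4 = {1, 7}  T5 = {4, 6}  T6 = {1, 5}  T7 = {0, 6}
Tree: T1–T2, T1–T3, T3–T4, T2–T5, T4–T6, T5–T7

Yes; width 1.

Every vertex of G appears in some bag (union = {0, 1, 2, 3, 4, 5, 6, 7}); every edge is covered by a bag; and for each vertex v the set of bags containing v is connected in the bag tree. The decomposition is therefore valid. The largest bag has 2 vertices, so the width is 1.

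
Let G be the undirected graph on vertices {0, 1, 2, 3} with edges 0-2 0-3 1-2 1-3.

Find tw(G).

2

A width-2 tree decomposition is:
Bags: B1 = {0, 2, 3}  B2 = {1, 2, 3}
Tree: B1–B2
The largest bag has 3 vertices, giving width 2; this decomposition certifies tw(G) ≤ 2. Since 3–0–2–1–3 is a cycle in G, G is not acyclic. Forests are exactly the graphs of treewidth ≤ 1, so tw(G) ≥ 2. Combining the bounds, tw(G) = 2.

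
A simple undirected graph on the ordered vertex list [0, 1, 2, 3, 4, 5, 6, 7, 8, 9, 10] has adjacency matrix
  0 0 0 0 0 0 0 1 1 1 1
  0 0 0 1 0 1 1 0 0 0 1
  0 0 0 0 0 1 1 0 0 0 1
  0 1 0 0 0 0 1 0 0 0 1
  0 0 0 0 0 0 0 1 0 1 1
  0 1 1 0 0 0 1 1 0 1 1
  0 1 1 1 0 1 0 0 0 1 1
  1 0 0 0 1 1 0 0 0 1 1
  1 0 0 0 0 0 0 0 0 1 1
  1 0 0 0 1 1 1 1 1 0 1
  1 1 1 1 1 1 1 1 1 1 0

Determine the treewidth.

A width-3 tree decomposition is:
Bags: B1 = {1, 5, 6, 10}  B2 = {5, 6, 9, 10}  B3 = {5, 7, 9, 10}  B4 = {4, 7, 9, 10}  B5 = {1, 3, 6, 10}  B6 = {0, 7, 9, 10}  B7 = {0, 8, 9, 10}  B8 = {2, 5, 6, 10}
Tree: B1–B2, B2–B3, B3–B4, B1–B5, B3–B6, B6–B7, B1–B8
The largest bag has 4 vertices, giving width 3; this decomposition certifies tw(G) ≤ 3. For the lower bound, the 4 vertices {1, 3, 6, 10} are pairwise adjacent, and any tree decomposition puts a clique entirely inside one bag — forcing width ≥ 3. Combining the bounds, tw(G) = 3.

3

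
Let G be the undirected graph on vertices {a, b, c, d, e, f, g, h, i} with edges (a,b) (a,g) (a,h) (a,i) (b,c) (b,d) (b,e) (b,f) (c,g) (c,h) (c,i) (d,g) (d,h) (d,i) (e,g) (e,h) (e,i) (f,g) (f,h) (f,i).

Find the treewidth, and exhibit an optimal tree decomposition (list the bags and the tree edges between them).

The largest bag has 5 vertices, giving width 4; this decomposition certifies tw(G) ≤ 4. For the lower bound: the 5 vertex sets {a,h}, {b,c}, {e,g}, {i}, {d} are disjoint, each induces a connected subgraph, and every pair is joined by at least one edge of G. Contracting each set to a single vertex therefore yields K_{5} as a minor, and since treewidth is minor-monotone, tw(G) ≥ tw(K_{5}) = 4. Combining the bounds, tw(G) = 4.

Treewidth 4.
One such decomposition:
Bags: B1 = {a, b, g, h, i}  B2 = {b, c, g, h, i}  B3 = {b, e, g, h, i}  B4 = {b, d, g, h, i}  B5 = {b, f, g, h, i}
Tree: B1–B2, B2–B3, B3–B4, B4–B5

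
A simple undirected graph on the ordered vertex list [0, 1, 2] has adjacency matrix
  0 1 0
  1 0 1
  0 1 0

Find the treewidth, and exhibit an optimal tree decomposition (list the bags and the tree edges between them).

The largest bag has 2 vertices, giving width 1; this decomposition certifies tw(G) ≤ 1. Any graph with an edge has treewidth ≥ 1, and G has the edge 0–1. The upper and lower bounds meet at 1, so that is the treewidth.

Treewidth 1.
Bags: B1 = {0, 1}  B2 = {1, 2}
Tree: B1–B2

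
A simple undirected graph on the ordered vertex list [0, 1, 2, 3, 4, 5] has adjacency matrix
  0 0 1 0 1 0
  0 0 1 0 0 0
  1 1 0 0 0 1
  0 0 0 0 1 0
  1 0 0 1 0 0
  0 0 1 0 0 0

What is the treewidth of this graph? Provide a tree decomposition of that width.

Treewidth 1.
One optimal decomposition is:
Bags: B1 = {0, 2}  B2 = {0, 4}  B3 = {2, 5}  B4 = {3, 4}  B5 = {1, 2}
Tree: B1–B2, B1–B3, B2–B4, B3–B5

Each bag holds 2 vertices, so the decomposition has width 1, which upper-bounds the treewidth. G has an edge, so its treewidth is at least 1. Therefore the treewidth is 1.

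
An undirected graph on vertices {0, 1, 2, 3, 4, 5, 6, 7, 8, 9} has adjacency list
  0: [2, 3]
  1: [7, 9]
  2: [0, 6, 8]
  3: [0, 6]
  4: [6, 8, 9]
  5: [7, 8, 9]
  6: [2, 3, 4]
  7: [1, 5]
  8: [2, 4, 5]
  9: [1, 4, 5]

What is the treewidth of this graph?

2

A width-2 tree decomposition is:
Bags: B1 = {1, 5, 7}  B2 = {1, 5, 9}  B3 = {5, 8, 9}  B4 = {4, 8, 9}  B5 = {2, 4, 8}  B6 = {2, 4, 6}  B7 = {0, 2, 6}  B8 = {0, 3, 6}
Tree: B1–B2, B2–B3, B3–B4, B4–B5, B5–B6, B6–B7, B7–B8
Each bag holds 3 vertices, so the decomposition has width 2, which upper-bounds the treewidth. The edges 7–1–9–5–7 form a cycle, so G is not a tree and its treewidth is at least 2. Therefore the treewidth is 2.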